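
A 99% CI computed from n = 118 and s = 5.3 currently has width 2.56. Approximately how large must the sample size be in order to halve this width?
n ≈ 472

CI width ∝ 1/√n
To reduce width by factor 2, need √n to grow by 2 → need 2² = 4 times as many samples.

Current: n = 118, width = 2.56
New: n = 472, width ≈ 1.26

Width reduced by factor of 2.56/1.26 = 2.03.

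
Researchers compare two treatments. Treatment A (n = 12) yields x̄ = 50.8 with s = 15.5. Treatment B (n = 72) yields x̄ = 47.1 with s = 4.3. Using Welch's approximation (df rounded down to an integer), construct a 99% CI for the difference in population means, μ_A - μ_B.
(-10.29, 17.69)

Difference: x̄₁ - x̄₂ = 3.70
SE = √(s₁²/n₁ + s₂²/n₂) = √(15.5²/12 + 4.3²/72) = 4.5031
df = 11.28 → 11 (Welch–Satterthwaite, rounded down)
t* = 3.106

CI: 3.70 ± 3.106 · 4.5031 = 3.70 ± 13.99 = (-10.29, 17.69)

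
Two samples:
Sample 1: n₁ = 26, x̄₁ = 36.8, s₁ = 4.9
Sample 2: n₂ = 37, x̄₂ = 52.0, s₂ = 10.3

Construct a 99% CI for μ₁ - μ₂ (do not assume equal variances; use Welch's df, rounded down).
(-20.40, -10.00)

Difference: x̄₁ - x̄₂ = -15.20
SE = √(s₁²/n₁ + s₂²/n₂) = √(4.9²/26 + 10.3²/37) = 1.9470
df = 54.75 → 54 (Welch–Satterthwaite, rounded down)
t* = 2.670

CI: -15.20 ± 2.670 · 1.9470 = -15.20 ± 5.20 = (-20.40, -10.00)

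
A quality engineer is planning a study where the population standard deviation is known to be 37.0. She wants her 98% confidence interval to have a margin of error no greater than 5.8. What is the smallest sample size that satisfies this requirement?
n ≥ 221

For margin E ≤ 5.8:
n ≥ (z* · σ / E)²
n ≥ (2.326 · 37.0 / 5.8)²
n ≥ 220.17

Minimum n = 221 (rounding up)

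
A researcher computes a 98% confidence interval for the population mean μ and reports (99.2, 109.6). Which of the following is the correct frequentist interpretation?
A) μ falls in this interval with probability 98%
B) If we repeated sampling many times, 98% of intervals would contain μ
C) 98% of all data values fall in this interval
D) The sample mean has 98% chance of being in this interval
B

A) Wrong — μ is fixed; the randomness lives in the interval, not in μ.
B) Correct — this is the frequentist long-run coverage interpretation.
C) Wrong — a CI is about the parameter μ, not individual data values.
D) Wrong — x̄ is observed and sits in the interval by construction.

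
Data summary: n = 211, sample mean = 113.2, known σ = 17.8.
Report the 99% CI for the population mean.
(110.04, 116.36)

z-interval (σ known):
z* = 2.576 for 99% confidence

Margin of error = z* · σ/√n = 2.576 · 17.8/√211 = 3.16

CI: (113.2 - 3.16, 113.2 + 3.16) = (110.04, 116.36)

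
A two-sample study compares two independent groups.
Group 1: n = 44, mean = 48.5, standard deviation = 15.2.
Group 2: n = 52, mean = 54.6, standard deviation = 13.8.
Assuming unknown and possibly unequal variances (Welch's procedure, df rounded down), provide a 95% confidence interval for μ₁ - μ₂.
(-12.04, -0.16)

Difference: x̄₁ - x̄₂ = -6.10
SE = √(s₁²/n₁ + s₂²/n₂) = √(15.2²/44 + 13.8²/52) = 2.9855
df = 87.86 → 87 (Welch–Satterthwaite, rounded down)
t* = 1.988

CI: -6.10 ± 1.988 · 2.9855 = -6.10 ± 5.94 = (-12.04, -0.16)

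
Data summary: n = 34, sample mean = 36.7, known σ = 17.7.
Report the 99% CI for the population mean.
(28.88, 44.52)

z-interval (σ known):
z* = 2.576 for 99% confidence

Margin of error = z* · σ/√n = 2.576 · 17.7/√34 = 7.82

CI: (36.7 - 7.82, 36.7 + 7.82) = (28.88, 44.52)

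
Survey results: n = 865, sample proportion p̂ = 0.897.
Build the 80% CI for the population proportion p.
(0.884, 0.910)

Proportion CI:
SE = √(p̂(1-p̂)/n) = √(0.897 · 0.103 / 865) = 0.01033

z* = 1.282
Margin = z* · SE = 1.282 · 0.01033 = 0.0132

CI: 0.897 ± 0.0132 = (0.884, 0.910)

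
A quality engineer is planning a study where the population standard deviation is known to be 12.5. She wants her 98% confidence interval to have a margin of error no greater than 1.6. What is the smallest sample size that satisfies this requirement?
n ≥ 331

For margin E ≤ 1.6:
n ≥ (z* · σ / E)²
n ≥ (2.326 · 12.5 / 1.6)²
n ≥ 330.22

Minimum n = 331 (rounding up)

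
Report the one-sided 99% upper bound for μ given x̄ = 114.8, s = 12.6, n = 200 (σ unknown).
μ ≤ 116.89

Upper bound (one-sided):
t* = 2.345 (one-sided for 99%)
Upper bound = x̄ + t* · s/√n = 114.8 + 2.345 · 12.6/√200 = 116.89

We are 99% confident that μ ≤ 116.89.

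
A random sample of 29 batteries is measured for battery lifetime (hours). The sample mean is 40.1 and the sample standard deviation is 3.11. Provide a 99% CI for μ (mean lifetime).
(38.50, 41.70)

t-interval (σ unknown):
df = n - 1 = 28
t* = 2.763 for 99% confidence

Margin of error = t* · s/√n = 2.763 · 3.11/√29 = 1.60

CI: (38.50, 41.70)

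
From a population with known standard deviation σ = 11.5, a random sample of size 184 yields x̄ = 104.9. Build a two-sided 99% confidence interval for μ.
(102.72, 107.08)

z-interval (σ known):
z* = 2.576 for 99% confidence

Margin of error = z* · σ/√n = 2.576 · 11.5/√184 = 2.18

CI: (104.9 - 2.18, 104.9 + 2.18) = (102.72, 107.08)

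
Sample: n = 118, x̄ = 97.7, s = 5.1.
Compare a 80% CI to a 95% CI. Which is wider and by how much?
95% CI is wider by 0.65

df = 117
80% CI: t* = 1.289, (97.09, 98.31), width = 2 · t* · s/√n = 1.21
95% CI: t* = 1.980, (96.77, 98.63), width = 2 · t* · s/√n = 1.86

The 95% CI is wider by 1.86 - 1.21 = 0.65.
Higher confidence requires a wider interval.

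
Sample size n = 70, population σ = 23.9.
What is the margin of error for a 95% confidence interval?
Margin of error = 5.60

Margin of error = z* · σ/√n
= 1.960 · 23.9/√70
= 1.960 · 23.9/8.3666
= 5.60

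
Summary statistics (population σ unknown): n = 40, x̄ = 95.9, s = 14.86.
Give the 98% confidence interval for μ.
(90.20, 101.60)

t-interval (σ unknown):
df = n - 1 = 39
t* = 2.426 for 98% confidence

Margin of error = t* · s/√n = 2.426 · 14.86/√40 = 5.70

CI: (90.20, 101.60)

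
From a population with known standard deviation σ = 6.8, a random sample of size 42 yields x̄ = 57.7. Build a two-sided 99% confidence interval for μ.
(55.00, 60.40)

z-interval (σ known):
z* = 2.576 for 99% confidence

Margin of error = z* · σ/√n = 2.576 · 6.8/√42 = 2.70

CI: (57.7 - 2.70, 57.7 + 2.70) = (55.00, 60.40)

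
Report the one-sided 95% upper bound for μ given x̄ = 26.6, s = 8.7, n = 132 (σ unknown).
μ ≤ 27.85

Upper bound (one-sided):
t* = 1.657 (one-sided for 95%)
Upper bound = x̄ + t* · s/√n = 26.6 + 1.657 · 8.7/√132 = 27.85

We are 95% confident that μ ≤ 27.85.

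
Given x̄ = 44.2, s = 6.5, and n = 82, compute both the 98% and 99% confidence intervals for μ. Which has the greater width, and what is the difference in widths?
99% CI is wider by 0.38

df = 81
98% CI: t* = 2.373, (42.50, 45.90), width = 2 · t* · s/√n = 3.41
99% CI: t* = 2.638, (42.31, 46.09), width = 2 · t* · s/√n = 3.79

The 99% CI is wider by 3.79 - 3.41 = 0.38.
Higher confidence requires a wider interval.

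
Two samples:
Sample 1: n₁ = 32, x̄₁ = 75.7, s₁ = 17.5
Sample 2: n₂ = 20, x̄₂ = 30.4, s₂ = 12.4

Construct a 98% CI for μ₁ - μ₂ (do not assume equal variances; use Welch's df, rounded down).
(35.31, 55.29)

Difference: x̄₁ - x̄₂ = 45.30
SE = √(s₁²/n₁ + s₂²/n₂) = √(17.5²/32 + 12.4²/20) = 4.1543
df = 49.11 → 49 (Welch–Satterthwaite, rounded down)
t* = 2.405

CI: 45.30 ± 2.405 · 4.1543 = 45.30 ± 9.99 = (35.31, 55.29)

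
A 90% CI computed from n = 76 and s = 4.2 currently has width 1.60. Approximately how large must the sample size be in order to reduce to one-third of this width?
n ≈ 684

CI width ∝ 1/√n
To reduce width by factor 3, need √n to grow by 3 → need 3² = 9 times as many samples.

Current: n = 76, width = 1.60
New: n = 684, width ≈ 0.53

Width reduced by factor of 1.60/0.53 = 3.02.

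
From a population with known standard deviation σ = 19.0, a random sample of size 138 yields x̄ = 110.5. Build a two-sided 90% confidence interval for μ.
(107.84, 113.16)

z-interval (σ known):
z* = 1.645 for 90% confidence

Margin of error = z* · σ/√n = 1.645 · 19.0/√138 = 2.66

CI: (110.5 - 2.66, 110.5 + 2.66) = (107.84, 113.16)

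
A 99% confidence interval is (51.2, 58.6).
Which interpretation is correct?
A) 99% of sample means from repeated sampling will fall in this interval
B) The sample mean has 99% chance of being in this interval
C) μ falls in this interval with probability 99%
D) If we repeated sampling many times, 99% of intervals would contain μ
D

A) Wrong — coverage applies to intervals containing μ, not to future x̄ values.
B) Wrong — x̄ is observed and sits in the interval by construction.
C) Wrong — μ is fixed; the randomness lives in the interval, not in μ.
D) Correct — this is the frequentist long-run coverage interpretation.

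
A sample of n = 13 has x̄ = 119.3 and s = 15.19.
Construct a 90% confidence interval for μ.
(111.79, 126.81)

t-interval (σ unknown):
df = n - 1 = 12
t* = 1.782 for 90% confidence

Margin of error = t* · s/√n = 1.782 · 15.19/√13 = 7.51

CI: (111.79, 126.81)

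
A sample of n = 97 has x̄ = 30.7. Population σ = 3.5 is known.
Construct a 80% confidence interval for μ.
(30.24, 31.16)

z-interval (σ known):
z* = 1.282 for 80% confidence

Margin of error = z* · σ/√n = 1.282 · 3.5/√97 = 0.46

CI: (30.7 - 0.46, 30.7 + 0.46) = (30.24, 31.16)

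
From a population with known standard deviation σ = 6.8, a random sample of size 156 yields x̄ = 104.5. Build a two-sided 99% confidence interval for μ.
(103.10, 105.90)

z-interval (σ known):
z* = 2.576 for 99% confidence

Margin of error = z* · σ/√n = 2.576 · 6.8/√156 = 1.40

CI: (104.5 - 1.40, 104.5 + 1.40) = (103.10, 105.90)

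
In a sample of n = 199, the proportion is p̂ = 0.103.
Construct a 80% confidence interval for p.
(0.075, 0.131)

Proportion CI:
SE = √(p̂(1-p̂)/n) = √(0.103 · 0.897 / 199) = 0.02155

z* = 1.282
Margin = z* · SE = 1.282 · 0.02155 = 0.0276

CI: 0.103 ± 0.0276 = (0.075, 0.131)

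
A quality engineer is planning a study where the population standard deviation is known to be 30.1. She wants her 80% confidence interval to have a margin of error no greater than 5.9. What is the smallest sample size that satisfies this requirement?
n ≥ 43

For margin E ≤ 5.9:
n ≥ (z* · σ / E)²
n ≥ (1.282 · 30.1 / 5.9)²
n ≥ 42.78

Minimum n = 43 (rounding up)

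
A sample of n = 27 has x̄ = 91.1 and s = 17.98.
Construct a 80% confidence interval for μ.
(86.55, 95.65)

t-interval (σ unknown):
df = n - 1 = 26
t* = 1.315 for 80% confidence

Margin of error = t* · s/√n = 1.315 · 17.98/√27 = 4.55

CI: (86.55, 95.65)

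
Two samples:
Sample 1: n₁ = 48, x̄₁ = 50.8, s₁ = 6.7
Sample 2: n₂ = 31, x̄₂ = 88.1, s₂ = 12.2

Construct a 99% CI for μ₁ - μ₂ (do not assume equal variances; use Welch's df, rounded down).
(-43.77, -30.83)

Difference: x̄₁ - x̄₂ = -37.30
SE = √(s₁²/n₁ + s₂²/n₂) = √(6.7²/48 + 12.2²/31) = 2.3951
df = 41.81 → 41 (Welch–Satterthwaite, rounded down)
t* = 2.701

CI: -37.30 ± 2.701 · 2.3951 = -37.30 ± 6.47 = (-43.77, -30.83)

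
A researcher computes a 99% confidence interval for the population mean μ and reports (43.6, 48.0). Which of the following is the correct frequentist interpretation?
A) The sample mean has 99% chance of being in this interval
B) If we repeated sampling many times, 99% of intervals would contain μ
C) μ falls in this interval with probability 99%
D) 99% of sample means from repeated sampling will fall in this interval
B

A) Wrong — x̄ is observed and sits in the interval by construction.
B) Correct — this is the frequentist long-run coverage interpretation.
C) Wrong — μ is fixed; the randomness lives in the interval, not in μ.
D) Wrong — coverage applies to intervals containing μ, not to future x̄ values.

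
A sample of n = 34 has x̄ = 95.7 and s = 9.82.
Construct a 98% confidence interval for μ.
(91.58, 99.82)

t-interval (σ unknown):
df = n - 1 = 33
t* = 2.445 for 98% confidence

Margin of error = t* · s/√n = 2.445 · 9.82/√34 = 4.12

CI: (91.58, 99.82)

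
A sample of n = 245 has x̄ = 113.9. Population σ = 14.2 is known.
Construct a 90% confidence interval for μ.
(112.41, 115.39)

z-interval (σ known):
z* = 1.645 for 90% confidence

Margin of error = z* · σ/√n = 1.645 · 14.2/√245 = 1.49

CI: (113.9 - 1.49, 113.9 + 1.49) = (112.41, 115.39)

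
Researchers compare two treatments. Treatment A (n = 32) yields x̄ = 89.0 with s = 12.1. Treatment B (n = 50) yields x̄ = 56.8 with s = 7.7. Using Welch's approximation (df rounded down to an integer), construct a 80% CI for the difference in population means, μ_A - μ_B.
(29.08, 35.32)

Difference: x̄₁ - x̄₂ = 32.20
SE = √(s₁²/n₁ + s₂²/n₂) = √(12.1²/32 + 7.7²/50) = 2.4002
df = 47.15 → 47 (Welch–Satterthwaite, rounded down)
t* = 1.300

CI: 32.20 ± 1.300 · 2.4002 = 32.20 ± 3.12 = (29.08, 35.32)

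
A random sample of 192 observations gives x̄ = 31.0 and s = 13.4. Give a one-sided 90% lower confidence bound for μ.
μ ≥ 29.76

Lower bound (one-sided):
t* = 1.286 (one-sided for 90%)
Lower bound = x̄ - t* · s/√n = 31.0 - 1.286 · 13.4/√192 = 29.76

We are 90% confident that μ ≥ 29.76.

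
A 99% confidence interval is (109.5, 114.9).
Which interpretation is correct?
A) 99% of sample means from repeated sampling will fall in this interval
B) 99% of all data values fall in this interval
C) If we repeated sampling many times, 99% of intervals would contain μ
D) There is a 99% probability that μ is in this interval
C

A) Wrong — coverage applies to intervals containing μ, not to future x̄ values.
B) Wrong — a CI is about the parameter μ, not individual data values.
C) Correct — this is the frequentist long-run coverage interpretation.
D) Wrong — μ is fixed; the randomness lives in the interval, not in μ.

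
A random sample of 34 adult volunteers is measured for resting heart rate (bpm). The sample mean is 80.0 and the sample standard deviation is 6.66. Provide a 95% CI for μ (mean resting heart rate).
(77.68, 82.32)

t-interval (σ unknown):
df = n - 1 = 33
t* = 2.035 for 95% confidence

Margin of error = t* · s/√n = 2.035 · 6.66/√34 = 2.32

CI: (77.68, 82.32)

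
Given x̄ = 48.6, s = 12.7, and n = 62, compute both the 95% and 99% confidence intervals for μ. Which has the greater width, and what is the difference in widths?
99% CI is wider by 2.13

df = 61
95% CI: t* = 2.000, (45.37, 51.83), width = 2 · t* · s/√n = 6.45
99% CI: t* = 2.659, (44.31, 52.89), width = 2 · t* · s/√n = 8.58

The 99% CI is wider by 8.58 - 6.45 = 2.13.
Higher confidence requires a wider interval.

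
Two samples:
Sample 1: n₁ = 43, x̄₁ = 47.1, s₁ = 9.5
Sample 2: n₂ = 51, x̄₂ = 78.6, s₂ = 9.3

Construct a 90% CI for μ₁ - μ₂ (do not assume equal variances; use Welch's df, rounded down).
(-34.74, -28.26)

Difference: x̄₁ - x̄₂ = -31.50
SE = √(s₁²/n₁ + s₂²/n₂) = √(9.5²/43 + 9.3²/51) = 1.9480
df = 88.67 → 88 (Welch–Satterthwaite, rounded down)
t* = 1.662

CI: -31.50 ± 1.662 · 1.9480 = -31.50 ± 3.24 = (-34.74, -28.26)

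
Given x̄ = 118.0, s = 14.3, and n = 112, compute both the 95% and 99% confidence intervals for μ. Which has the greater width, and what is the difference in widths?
99% CI is wider by 1.72

df = 111
95% CI: t* = 1.982, (115.32, 120.68), width = 2 · t* · s/√n = 5.36
99% CI: t* = 2.621, (114.46, 121.54), width = 2 · t* · s/√n = 7.08

The 99% CI is wider by 7.08 - 5.36 = 1.72.
Higher confidence requires a wider interval.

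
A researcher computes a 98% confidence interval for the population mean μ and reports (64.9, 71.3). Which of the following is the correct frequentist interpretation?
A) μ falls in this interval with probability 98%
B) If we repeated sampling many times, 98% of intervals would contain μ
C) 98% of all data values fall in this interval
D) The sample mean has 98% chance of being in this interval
B

A) Wrong — μ is fixed; the randomness lives in the interval, not in μ.
B) Correct — this is the frequentist long-run coverage interpretation.
C) Wrong — a CI is about the parameter μ, not individual data values.
D) Wrong — x̄ is observed and sits in the interval by construction.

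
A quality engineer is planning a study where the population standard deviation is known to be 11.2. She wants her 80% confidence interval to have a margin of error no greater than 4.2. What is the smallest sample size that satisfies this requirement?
n ≥ 12

For margin E ≤ 4.2:
n ≥ (z* · σ / E)²
n ≥ (1.282 · 11.2 / 4.2)²
n ≥ 11.69

Minimum n = 12 (rounding up)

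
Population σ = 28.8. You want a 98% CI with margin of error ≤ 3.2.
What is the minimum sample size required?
n ≥ 439

For margin E ≤ 3.2:
n ≥ (z* · σ / E)²
n ≥ (2.326 · 28.8 / 3.2)²
n ≥ 438.23

Minimum n = 439 (rounding up)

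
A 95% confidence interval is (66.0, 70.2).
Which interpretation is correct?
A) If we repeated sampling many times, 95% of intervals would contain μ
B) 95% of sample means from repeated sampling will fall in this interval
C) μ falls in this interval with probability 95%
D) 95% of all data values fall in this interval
A

A) Correct — this is the frequentist long-run coverage interpretation.
B) Wrong — coverage applies to intervals containing μ, not to future x̄ values.
C) Wrong — μ is fixed; the randomness lives in the interval, not in μ.
D) Wrong — a CI is about the parameter μ, not individual data values.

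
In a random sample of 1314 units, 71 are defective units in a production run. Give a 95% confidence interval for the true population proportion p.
(0.042, 0.066)

Proportion CI:
p̂ = 71/1314 = 0.05403
SE = √(p̂(1-p̂)/n) = √(0.05403 · 0.94597 / 1314) = 0.00624

z* = 1.960
Margin = z* · SE = 1.960 · 0.00624 = 0.0122

CI: 0.05403 ± 0.0122 = (0.042, 0.066)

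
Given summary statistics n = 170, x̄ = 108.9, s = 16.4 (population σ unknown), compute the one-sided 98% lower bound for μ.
μ ≥ 106.30

Lower bound (one-sided):
t* = 2.070 (one-sided for 98%)
Lower bound = x̄ - t* · s/√n = 108.9 - 2.070 · 16.4/√170 = 106.30

We are 98% confident that μ ≥ 106.30.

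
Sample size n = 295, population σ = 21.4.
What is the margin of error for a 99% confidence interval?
Margin of error = 3.21

Margin of error = z* · σ/√n
= 2.576 · 21.4/√295
= 2.576 · 21.4/17.1756
= 3.21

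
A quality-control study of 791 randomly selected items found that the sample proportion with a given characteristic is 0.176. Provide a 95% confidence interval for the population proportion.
(0.149, 0.203)

Proportion CI:
SE = √(p̂(1-p̂)/n) = √(0.176 · 0.824 / 791) = 0.01354

z* = 1.960
Margin = z* · SE = 1.960 · 0.01354 = 0.0265

CI: 0.176 ± 0.0265 = (0.149, 0.203)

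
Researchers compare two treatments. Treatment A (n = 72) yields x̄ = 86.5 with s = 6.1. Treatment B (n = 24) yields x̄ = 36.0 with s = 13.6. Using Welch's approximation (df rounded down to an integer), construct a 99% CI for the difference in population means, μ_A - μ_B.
(42.53, 58.47)

Difference: x̄₁ - x̄₂ = 50.50
SE = √(s₁²/n₁ + s₂²/n₂) = √(6.1²/72 + 13.6²/24) = 2.8677
df = 26.15 → 26 (Welch–Satterthwaite, rounded down)
t* = 2.779

CI: 50.50 ± 2.779 · 2.8677 = 50.50 ± 7.97 = (42.53, 58.47)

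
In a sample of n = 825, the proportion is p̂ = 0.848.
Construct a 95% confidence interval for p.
(0.824, 0.872)

Proportion CI:
SE = √(p̂(1-p̂)/n) = √(0.848 · 0.152 / 825) = 0.01250

z* = 1.960
Margin = z* · SE = 1.960 · 0.01250 = 0.0245

CI: 0.848 ± 0.0245 = (0.824, 0.872)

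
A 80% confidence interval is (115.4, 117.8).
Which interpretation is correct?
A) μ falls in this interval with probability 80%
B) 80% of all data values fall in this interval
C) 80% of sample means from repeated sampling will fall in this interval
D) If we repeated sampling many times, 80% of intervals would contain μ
D

A) Wrong — μ is fixed; the randomness lives in the interval, not in μ.
B) Wrong — a CI is about the parameter μ, not individual data values.
C) Wrong — coverage applies to intervals containing μ, not to future x̄ values.
D) Correct — this is the frequentist long-run coverage interpretation.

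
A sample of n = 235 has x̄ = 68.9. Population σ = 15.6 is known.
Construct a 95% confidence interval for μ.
(66.91, 70.89)

z-interval (σ known):
z* = 1.960 for 95% confidence

Margin of error = z* · σ/√n = 1.960 · 15.6/√235 = 1.99

CI: (68.9 - 1.99, 68.9 + 1.99) = (66.91, 70.89)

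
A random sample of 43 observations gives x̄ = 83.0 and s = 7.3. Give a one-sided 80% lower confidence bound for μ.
μ ≥ 82.05

Lower bound (one-sided):
t* = 0.850 (one-sided for 80%)
Lower bound = x̄ - t* · s/√n = 83.0 - 0.850 · 7.3/√43 = 82.05

We are 80% confident that μ ≥ 82.05.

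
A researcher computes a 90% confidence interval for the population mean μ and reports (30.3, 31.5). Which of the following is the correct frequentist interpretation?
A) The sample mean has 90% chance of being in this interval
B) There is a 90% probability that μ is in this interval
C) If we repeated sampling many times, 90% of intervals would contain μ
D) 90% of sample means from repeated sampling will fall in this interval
C

A) Wrong — x̄ is observed and sits in the interval by construction.
B) Wrong — μ is fixed; the randomness lives in the interval, not in μ.
C) Correct — this is the frequentist long-run coverage interpretation.
D) Wrong — coverage applies to intervals containing μ, not to future x̄ values.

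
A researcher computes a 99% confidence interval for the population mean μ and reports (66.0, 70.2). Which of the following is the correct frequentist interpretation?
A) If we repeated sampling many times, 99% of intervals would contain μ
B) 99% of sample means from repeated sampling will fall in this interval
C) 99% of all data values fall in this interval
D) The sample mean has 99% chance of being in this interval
A

A) Correct — this is the frequentist long-run coverage interpretation.
B) Wrong — coverage applies to intervals containing μ, not to future x̄ values.
C) Wrong — a CI is about the parameter μ, not individual data values.
D) Wrong — x̄ is observed and sits in the interval by construction.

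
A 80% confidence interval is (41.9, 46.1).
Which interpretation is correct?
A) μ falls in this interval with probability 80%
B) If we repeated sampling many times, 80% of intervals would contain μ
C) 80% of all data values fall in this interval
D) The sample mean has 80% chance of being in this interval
B

A) Wrong — μ is fixed; the randomness lives in the interval, not in μ.
B) Correct — this is the frequentist long-run coverage interpretation.
C) Wrong — a CI is about the parameter μ, not individual data values.
D) Wrong — x̄ is observed and sits in the interval by construction.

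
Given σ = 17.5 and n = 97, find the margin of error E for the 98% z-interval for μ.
Margin of error = 4.13

Margin of error = z* · σ/√n
= 2.326 · 17.5/√97
= 2.326 · 17.5/9.8489
= 4.13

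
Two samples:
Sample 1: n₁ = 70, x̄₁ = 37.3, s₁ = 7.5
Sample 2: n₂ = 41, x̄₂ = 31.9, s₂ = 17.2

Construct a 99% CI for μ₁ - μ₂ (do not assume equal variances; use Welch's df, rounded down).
(-2.19, 12.99)

Difference: x̄₁ - x̄₂ = 5.40
SE = √(s₁²/n₁ + s₂²/n₂) = √(7.5²/70 + 17.2²/41) = 2.8318
df = 49.05 → 49 (Welch–Satterthwaite, rounded down)
t* = 2.680

CI: 5.40 ± 2.680 · 2.8318 = 5.40 ± 7.59 = (-2.19, 12.99)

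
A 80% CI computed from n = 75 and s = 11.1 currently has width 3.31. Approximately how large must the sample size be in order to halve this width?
n ≈ 300

CI width ∝ 1/√n
To reduce width by factor 2, need √n to grow by 2 → need 2² = 4 times as many samples.

Current: n = 75, width = 3.31
New: n = 300, width ≈ 1.65

Width reduced by factor of 3.31/1.65 = 2.01.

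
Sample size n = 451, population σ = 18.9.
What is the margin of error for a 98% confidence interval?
Margin of error = 2.07

Margin of error = z* · σ/√n
= 2.326 · 18.9/√451
= 2.326 · 18.9/21.2368
= 2.07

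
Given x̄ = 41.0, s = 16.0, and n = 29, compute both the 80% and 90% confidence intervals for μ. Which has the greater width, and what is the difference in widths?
90% CI is wider by 2.31

df = 28
80% CI: t* = 1.313, (37.10, 44.90), width = 2 · t* · s/√n = 7.80
90% CI: t* = 1.701, (35.95, 46.05), width = 2 · t* · s/√n = 10.11

The 90% CI is wider by 10.11 - 7.80 = 2.31.
Higher confidence requires a wider interval.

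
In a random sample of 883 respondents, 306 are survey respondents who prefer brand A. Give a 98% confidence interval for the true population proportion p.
(0.309, 0.384)

Proportion CI:
p̂ = 306/883 = 0.34655
SE = √(p̂(1-p̂)/n) = √(0.34655 · 0.65345 / 883) = 0.01601

z* = 2.326
Margin = z* · SE = 2.326 · 0.01601 = 0.0372

CI: 0.34655 ± 0.0372 = (0.309, 0.384)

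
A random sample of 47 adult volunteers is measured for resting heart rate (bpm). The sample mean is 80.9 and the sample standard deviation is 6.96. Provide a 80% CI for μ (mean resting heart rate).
(79.58, 82.22)

t-interval (σ unknown):
df = n - 1 = 46
t* = 1.300 for 80% confidence

Margin of error = t* · s/√n = 1.300 · 6.96/√47 = 1.32

CI: (79.58, 82.22)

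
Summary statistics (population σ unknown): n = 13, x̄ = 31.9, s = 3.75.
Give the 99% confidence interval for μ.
(28.72, 35.08)

t-interval (σ unknown):
df = n - 1 = 12
t* = 3.055 for 99% confidence

Margin of error = t* · s/√n = 3.055 · 3.75/√13 = 3.18

CI: (28.72, 35.08)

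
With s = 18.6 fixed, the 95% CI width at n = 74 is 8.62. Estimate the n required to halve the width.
n ≈ 296

CI width ∝ 1/√n
To reduce width by factor 2, need √n to grow by 2 → need 2² = 4 times as many samples.

Current: n = 74, width = 8.62
New: n = 296, width ≈ 4.26

Width reduced by factor of 8.62/4.26 = 2.02.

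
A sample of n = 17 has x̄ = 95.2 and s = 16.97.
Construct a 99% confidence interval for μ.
(83.18, 107.22)

t-interval (σ unknown):
df = n - 1 = 16
t* = 2.921 for 99% confidence

Margin of error = t* · s/√n = 2.921 · 16.97/√17 = 12.02

CI: (83.18, 107.22)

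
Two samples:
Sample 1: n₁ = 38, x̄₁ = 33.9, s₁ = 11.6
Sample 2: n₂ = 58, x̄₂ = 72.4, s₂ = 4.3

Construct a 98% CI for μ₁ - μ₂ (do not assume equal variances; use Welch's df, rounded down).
(-43.25, -33.75)

Difference: x̄₁ - x̄₂ = -38.50
SE = √(s₁²/n₁ + s₂²/n₂) = √(11.6²/38 + 4.3²/58) = 1.9646
df = 43.73 → 43 (Welch–Satterthwaite, rounded down)
t* = 2.416

CI: -38.50 ± 2.416 · 1.9646 = -38.50 ± 4.75 = (-43.25, -33.75)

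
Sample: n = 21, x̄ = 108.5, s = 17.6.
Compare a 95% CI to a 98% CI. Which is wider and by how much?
98% CI is wider by 3.40

df = 20
95% CI: t* = 2.086, (100.49, 116.51), width = 2 · t* · s/√n = 16.02
98% CI: t* = 2.528, (98.79, 118.21), width = 2 · t* · s/√n = 19.42

The 98% CI is wider by 19.42 - 16.02 = 3.40.
Higher confidence requires a wider interval.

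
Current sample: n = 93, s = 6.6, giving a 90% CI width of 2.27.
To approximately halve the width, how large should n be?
n ≈ 372

CI width ∝ 1/√n
To reduce width by factor 2, need √n to grow by 2 → need 2² = 4 times as many samples.

Current: n = 93, width = 2.27
New: n = 372, width ≈ 1.13

Width reduced by factor of 2.27/1.13 = 2.01.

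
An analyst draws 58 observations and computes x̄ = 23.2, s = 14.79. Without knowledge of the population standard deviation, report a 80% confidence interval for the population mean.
(20.68, 25.72)

t-interval (σ unknown):
df = n - 1 = 57
t* = 1.297 for 80% confidence

Margin of error = t* · s/√n = 1.297 · 14.79/√58 = 2.52

CI: (20.68, 25.72)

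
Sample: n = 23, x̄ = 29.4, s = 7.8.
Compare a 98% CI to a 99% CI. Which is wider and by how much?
99% CI is wider by 1.01

df = 22
98% CI: t* = 2.508, (25.32, 33.48), width = 2 · t* · s/√n = 8.16
99% CI: t* = 2.819, (24.82, 33.98), width = 2 · t* · s/√n = 9.17

The 99% CI is wider by 9.17 - 8.16 = 1.01.
Higher confidence requires a wider interval.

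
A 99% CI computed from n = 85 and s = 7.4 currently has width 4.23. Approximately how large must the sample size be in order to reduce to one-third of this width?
n ≈ 765

CI width ∝ 1/√n
To reduce width by factor 3, need √n to grow by 3 → need 3² = 9 times as many samples.

Current: n = 85, width = 4.23
New: n = 765, width ≈ 1.38

Width reduced by factor of 4.23/1.38 = 3.07.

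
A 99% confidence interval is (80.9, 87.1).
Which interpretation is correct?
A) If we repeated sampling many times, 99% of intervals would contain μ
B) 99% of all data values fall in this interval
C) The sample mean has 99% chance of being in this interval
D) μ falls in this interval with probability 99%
A

A) Correct — this is the frequentist long-run coverage interpretation.
B) Wrong — a CI is about the parameter μ, not individual data values.
C) Wrong — x̄ is observed and sits in the interval by construction.
D) Wrong — μ is fixed; the randomness lives in the interval, not in μ.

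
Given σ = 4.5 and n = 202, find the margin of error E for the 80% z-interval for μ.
Margin of error = 0.41

Margin of error = z* · σ/√n
= 1.282 · 4.5/√202
= 1.282 · 4.5/14.2127
= 0.41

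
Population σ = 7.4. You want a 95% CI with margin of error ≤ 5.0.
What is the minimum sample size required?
n ≥ 9

For margin E ≤ 5.0:
n ≥ (z* · σ / E)²
n ≥ (1.960 · 7.4 / 5.0)²
n ≥ 8.41

Minimum n = 9 (rounding up)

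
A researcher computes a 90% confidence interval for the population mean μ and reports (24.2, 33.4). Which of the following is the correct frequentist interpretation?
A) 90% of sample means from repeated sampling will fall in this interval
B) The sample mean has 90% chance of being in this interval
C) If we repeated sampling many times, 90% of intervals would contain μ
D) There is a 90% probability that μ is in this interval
C

A) Wrong — coverage applies to intervals containing μ, not to future x̄ values.
B) Wrong — x̄ is observed and sits in the interval by construction.
C) Correct — this is the frequentist long-run coverage interpretation.
D) Wrong — μ is fixed; the randomness lives in the interval, not in μ.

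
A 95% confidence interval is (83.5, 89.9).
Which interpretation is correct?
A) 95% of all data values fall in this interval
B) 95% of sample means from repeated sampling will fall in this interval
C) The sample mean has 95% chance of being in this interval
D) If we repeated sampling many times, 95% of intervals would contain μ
D

A) Wrong — a CI is about the parameter μ, not individual data values.
B) Wrong — coverage applies to intervals containing μ, not to future x̄ values.
C) Wrong — x̄ is observed and sits in the interval by construction.
D) Correct — this is the frequentist long-run coverage interpretation.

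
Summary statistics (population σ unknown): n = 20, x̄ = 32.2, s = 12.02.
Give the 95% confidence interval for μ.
(26.57, 37.83)

t-interval (σ unknown):
df = n - 1 = 19
t* = 2.093 for 95% confidence

Margin of error = t* · s/√n = 2.093 · 12.02/√20 = 5.63

CI: (26.57, 37.83)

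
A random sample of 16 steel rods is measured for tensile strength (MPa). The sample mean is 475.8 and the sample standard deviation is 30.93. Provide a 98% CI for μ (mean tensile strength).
(455.68, 495.92)

t-interval (σ unknown):
df = n - 1 = 15
t* = 2.602 for 98% confidence

Margin of error = t* · s/√n = 2.602 · 30.93/√16 = 20.12

CI: (455.68, 495.92)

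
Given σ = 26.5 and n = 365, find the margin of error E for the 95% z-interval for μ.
Margin of error = 2.72

Margin of error = z* · σ/√n
= 1.960 · 26.5/√365
= 1.960 · 26.5/19.1050
= 2.72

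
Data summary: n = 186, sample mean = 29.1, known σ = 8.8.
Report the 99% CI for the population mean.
(27.44, 30.76)

z-interval (σ known):
z* = 2.576 for 99% confidence

Margin of error = z* · σ/√n = 2.576 · 8.8/√186 = 1.66

CI: (29.1 - 1.66, 29.1 + 1.66) = (27.44, 30.76)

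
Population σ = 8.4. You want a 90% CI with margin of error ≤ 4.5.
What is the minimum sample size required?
n ≥ 10

For margin E ≤ 4.5:
n ≥ (z* · σ / E)²
n ≥ (1.645 · 8.4 / 4.5)²
n ≥ 9.43

Minimum n = 10 (rounding up)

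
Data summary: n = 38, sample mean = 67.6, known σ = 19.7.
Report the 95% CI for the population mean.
(61.34, 73.86)

z-interval (σ known):
z* = 1.960 for 95% confidence

Margin of error = z* · σ/√n = 1.960 · 19.7/√38 = 6.26

CI: (67.6 - 6.26, 67.6 + 6.26) = (61.34, 73.86)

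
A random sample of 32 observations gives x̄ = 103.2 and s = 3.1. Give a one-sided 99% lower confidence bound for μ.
μ ≥ 101.86

Lower bound (one-sided):
t* = 2.453 (one-sided for 99%)
Lower bound = x̄ - t* · s/√n = 103.2 - 2.453 · 3.1/√32 = 101.86

We are 99% confident that μ ≥ 101.86.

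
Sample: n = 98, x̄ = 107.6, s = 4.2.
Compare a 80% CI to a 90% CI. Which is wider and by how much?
90% CI is wider by 0.32

df = 97
80% CI: t* = 1.290, (107.05, 108.15), width = 2 · t* · s/√n = 1.09
90% CI: t* = 1.661, (106.90, 108.30), width = 2 · t* · s/√n = 1.41

The 90% CI is wider by 1.41 - 1.09 = 0.32.
Higher confidence requires a wider interval.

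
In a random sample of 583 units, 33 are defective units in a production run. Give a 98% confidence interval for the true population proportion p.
(0.034, 0.079)

Proportion CI:
p̂ = 33/583 = 0.05660
SE = √(p̂(1-p̂)/n) = √(0.05660 · 0.94340 / 583) = 0.00957

z* = 2.326
Margin = z* · SE = 2.326 · 0.00957 = 0.0223

CI: 0.05660 ± 0.0223 = (0.034, 0.079)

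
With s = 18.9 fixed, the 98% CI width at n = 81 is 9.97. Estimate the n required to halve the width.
n ≈ 324

CI width ∝ 1/√n
To reduce width by factor 2, need √n to grow by 2 → need 2² = 4 times as many samples.

Current: n = 81, width = 9.97
New: n = 324, width ≈ 4.91

Width reduced by factor of 9.97/4.91 = 2.03.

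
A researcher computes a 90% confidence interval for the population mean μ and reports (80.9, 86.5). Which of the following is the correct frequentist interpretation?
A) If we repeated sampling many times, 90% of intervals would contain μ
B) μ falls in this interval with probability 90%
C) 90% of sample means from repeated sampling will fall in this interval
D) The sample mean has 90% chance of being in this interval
A

A) Correct — this is the frequentist long-run coverage interpretation.
B) Wrong — μ is fixed; the randomness lives in the interval, not in μ.
C) Wrong — coverage applies to intervals containing μ, not to future x̄ values.
D) Wrong — x̄ is observed and sits in the interval by construction.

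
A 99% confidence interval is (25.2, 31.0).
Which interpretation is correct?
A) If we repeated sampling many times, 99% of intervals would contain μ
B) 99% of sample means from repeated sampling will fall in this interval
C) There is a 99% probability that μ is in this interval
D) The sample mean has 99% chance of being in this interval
A

A) Correct — this is the frequentist long-run coverage interpretation.
B) Wrong — coverage applies to intervals containing μ, not to future x̄ values.
C) Wrong — μ is fixed; the randomness lives in the interval, not in μ.
D) Wrong — x̄ is observed and sits in the interval by construction.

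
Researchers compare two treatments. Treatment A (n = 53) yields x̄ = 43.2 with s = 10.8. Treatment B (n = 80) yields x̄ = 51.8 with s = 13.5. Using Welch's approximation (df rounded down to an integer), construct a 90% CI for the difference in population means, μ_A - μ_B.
(-12.11, -5.09)

Difference: x̄₁ - x̄₂ = -8.60
SE = √(s₁²/n₁ + s₂²/n₂) = √(10.8²/53 + 13.5²/80) = 2.1163
df = 126.30 → 126 (Welch–Satterthwaite, rounded down)
t* = 1.657

CI: -8.60 ± 1.657 · 2.1163 = -8.60 ± 3.51 = (-12.11, -5.09)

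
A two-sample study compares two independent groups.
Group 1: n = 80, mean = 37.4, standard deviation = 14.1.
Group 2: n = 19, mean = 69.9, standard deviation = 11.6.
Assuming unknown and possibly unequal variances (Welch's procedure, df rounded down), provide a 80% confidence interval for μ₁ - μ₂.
(-36.55, -28.45)

Difference: x̄₁ - x̄₂ = -32.50
SE = √(s₁²/n₁ + s₂²/n₂) = √(14.1²/80 + 11.6²/19) = 3.0931
df = 31.95 → 31 (Welch–Satterthwaite, rounded down)
t* = 1.309

CI: -32.50 ± 1.309 · 3.0931 = -32.50 ± 4.05 = (-36.55, -28.45)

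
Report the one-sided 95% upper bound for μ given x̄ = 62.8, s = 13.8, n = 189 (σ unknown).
μ ≤ 64.46

Upper bound (one-sided):
t* = 1.653 (one-sided for 95%)
Upper bound = x̄ + t* · s/√n = 62.8 + 1.653 · 13.8/√189 = 64.46

We are 95% confident that μ ≤ 64.46.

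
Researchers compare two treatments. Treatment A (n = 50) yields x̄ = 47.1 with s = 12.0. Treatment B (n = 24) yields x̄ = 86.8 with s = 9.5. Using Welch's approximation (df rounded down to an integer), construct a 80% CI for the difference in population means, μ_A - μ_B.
(-43.04, -36.36)

Difference: x̄₁ - x̄₂ = -39.70
SE = √(s₁²/n₁ + s₂²/n₂) = √(12.0²/50 + 9.5²/24) = 2.5769
df = 56.24 → 56 (Welch–Satterthwaite, rounded down)
t* = 1.297

CI: -39.70 ± 1.297 · 2.5769 = -39.70 ± 3.34 = (-43.04, -36.36)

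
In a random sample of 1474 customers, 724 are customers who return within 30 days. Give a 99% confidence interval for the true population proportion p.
(0.458, 0.525)

Proportion CI:
p̂ = 724/1474 = 0.49118
SE = √(p̂(1-p̂)/n) = √(0.49118 · 0.50882 / 1474) = 0.01302

z* = 2.576
Margin = z* · SE = 2.576 · 0.01302 = 0.0335

CI: 0.49118 ± 0.0335 = (0.458, 0.525)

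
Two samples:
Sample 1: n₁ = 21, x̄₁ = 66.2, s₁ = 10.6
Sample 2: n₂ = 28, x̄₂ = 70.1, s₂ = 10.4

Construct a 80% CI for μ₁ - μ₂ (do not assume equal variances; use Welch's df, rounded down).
(-7.85, 0.05)

Difference: x̄₁ - x̄₂ = -3.90
SE = √(s₁²/n₁ + s₂²/n₂) = √(10.6²/21 + 10.4²/28) = 3.0353
df = 42.78 → 42 (Welch–Satterthwaite, rounded down)
t* = 1.302

CI: -3.90 ± 1.302 · 3.0353 = -3.90 ± 3.95 = (-7.85, 0.05)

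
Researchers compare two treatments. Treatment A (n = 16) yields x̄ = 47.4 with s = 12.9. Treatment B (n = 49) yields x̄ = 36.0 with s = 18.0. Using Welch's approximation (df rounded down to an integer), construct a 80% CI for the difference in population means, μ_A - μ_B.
(6.01, 16.79)

Difference: x̄₁ - x̄₂ = 11.40
SE = √(s₁²/n₁ + s₂²/n₂) = √(12.9²/16 + 18.0²/49) = 4.1247
df = 35.63 → 35 (Welch–Satterthwaite, rounded down)
t* = 1.306

CI: 11.40 ± 1.306 · 4.1247 = 11.40 ± 5.39 = (6.01, 16.79)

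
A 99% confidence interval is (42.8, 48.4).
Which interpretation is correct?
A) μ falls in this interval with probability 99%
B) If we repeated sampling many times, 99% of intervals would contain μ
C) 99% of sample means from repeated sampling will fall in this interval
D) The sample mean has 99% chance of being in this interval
B

A) Wrong — μ is fixed; the randomness lives in the interval, not in μ.
B) Correct — this is the frequentist long-run coverage interpretation.
C) Wrong — coverage applies to intervals containing μ, not to future x̄ values.
D) Wrong — x̄ is observed and sits in the interval by construction.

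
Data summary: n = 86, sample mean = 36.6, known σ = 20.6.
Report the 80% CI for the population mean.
(33.75, 39.45)

z-interval (σ known):
z* = 1.282 for 80% confidence

Margin of error = z* · σ/√n = 1.282 · 20.6/√86 = 2.85

CI: (36.6 - 2.85, 36.6 + 2.85) = (33.75, 39.45)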